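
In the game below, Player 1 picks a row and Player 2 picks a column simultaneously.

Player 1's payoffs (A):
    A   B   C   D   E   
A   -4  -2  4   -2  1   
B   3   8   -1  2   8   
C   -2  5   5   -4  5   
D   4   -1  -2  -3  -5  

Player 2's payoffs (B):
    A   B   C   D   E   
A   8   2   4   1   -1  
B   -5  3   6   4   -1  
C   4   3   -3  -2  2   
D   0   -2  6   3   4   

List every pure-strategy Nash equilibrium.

A profile is a Nash equilibrium when each player is best-responding to the other.
Player 1's best responses — vs A: D (payoff 4); vs B: B (payoff 8); vs C: C (payoff 5); vs D: B (payoff 2); vs E: B (payoff 8).
Player 2's best responses — vs A: A (payoff 8); vs B: C (payoff 6); vs C: A (payoff 4); vs D: C (payoff 6).
No cell has both players best-responding. For instance, Player 1's best reply to E is B, but against B Player 2 prefers C over E.

No pure-strategy Nash equilibrium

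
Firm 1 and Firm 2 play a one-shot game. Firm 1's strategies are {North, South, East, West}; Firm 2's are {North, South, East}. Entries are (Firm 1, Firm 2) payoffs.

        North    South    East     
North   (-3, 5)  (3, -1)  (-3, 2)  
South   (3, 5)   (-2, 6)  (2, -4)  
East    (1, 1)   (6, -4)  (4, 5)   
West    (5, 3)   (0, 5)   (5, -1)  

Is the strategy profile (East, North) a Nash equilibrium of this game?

Holding Firm 2 at North: Firm 1 gets 1 from East but could get 5 by switching to West. Firm 1 has a profitable deviation.

No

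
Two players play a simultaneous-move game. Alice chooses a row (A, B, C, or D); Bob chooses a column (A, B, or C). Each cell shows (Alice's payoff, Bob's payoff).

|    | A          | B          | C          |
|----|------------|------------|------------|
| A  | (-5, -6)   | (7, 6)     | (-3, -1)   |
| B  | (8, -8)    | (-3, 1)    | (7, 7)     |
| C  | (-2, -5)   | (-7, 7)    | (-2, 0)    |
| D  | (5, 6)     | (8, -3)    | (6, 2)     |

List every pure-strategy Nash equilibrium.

A profile is a Nash equilibrium when each player is best-responding to the other.
Alice's best responses — vs A: B (payoff 8); vs B: D (payoff 8); vs C: B (payoff 7).
Bob's best responses — vs A: B (payoff 6); vs B: C (payoff 7); vs C: B (payoff 7); vs D: A (payoff 6).
The only mutual best response is (B, C); neither player gains by switching there.

(B, C)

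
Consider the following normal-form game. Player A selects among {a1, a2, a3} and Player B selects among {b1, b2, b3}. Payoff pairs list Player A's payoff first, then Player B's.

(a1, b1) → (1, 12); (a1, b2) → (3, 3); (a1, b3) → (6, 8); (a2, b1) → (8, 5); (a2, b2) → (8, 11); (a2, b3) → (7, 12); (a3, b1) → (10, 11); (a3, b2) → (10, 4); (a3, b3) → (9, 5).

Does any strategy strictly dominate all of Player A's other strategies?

a3

A strategy is strictly dominant if it gives Player A a strictly higher payoff than every other strategy, against every choice by the opponent.
a3 strictly dominates: vs b1: 10 > each of {1, 8}; vs b2: 10 > each of {3, 8}; vs b3: 9 > each of {6, 7}.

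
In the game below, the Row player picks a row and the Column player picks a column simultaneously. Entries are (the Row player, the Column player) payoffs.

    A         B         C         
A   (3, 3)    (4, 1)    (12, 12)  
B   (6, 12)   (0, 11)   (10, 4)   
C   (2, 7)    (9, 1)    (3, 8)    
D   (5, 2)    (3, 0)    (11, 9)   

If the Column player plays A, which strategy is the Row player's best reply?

B

With the Column player fixed at A, the Row player's payoffs are: A → 3, B → 6, C → 2, D → 5.
The maximum is 6, achieved by B.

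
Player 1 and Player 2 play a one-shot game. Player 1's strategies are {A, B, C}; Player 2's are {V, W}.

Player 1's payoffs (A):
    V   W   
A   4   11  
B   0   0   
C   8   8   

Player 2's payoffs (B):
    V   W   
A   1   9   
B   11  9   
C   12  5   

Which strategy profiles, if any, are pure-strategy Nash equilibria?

Find each player's best response to every opponent strategy; NE are the intersections.
Player 1's best responses — vs V: C (payoff 8); vs W: A (payoff 11).
Player 2's best responses — vs A: W (payoff 9); vs B: V (payoff 11); vs C: V (payoff 12).
Mutual best responses occur at (A, W) and (C, V); at each, neither player gains by switching.

(A, W) and (C, V)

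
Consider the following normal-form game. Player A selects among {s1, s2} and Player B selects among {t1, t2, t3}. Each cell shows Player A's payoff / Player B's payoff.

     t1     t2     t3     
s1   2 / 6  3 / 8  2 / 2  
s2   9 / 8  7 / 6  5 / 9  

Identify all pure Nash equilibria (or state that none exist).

Check mutual best responses: a cell is a NE iff neither player can gain by unilaterally deviating.
Player A's best responses — vs t1: s2 (payoff 9); vs t2: s2 (payoff 7); vs t3: s2 (payoff 5).
Player B's best responses — vs s1: t2 (payoff 8); vs s2: t3 (payoff 9).
The only mutual best response is (s2, t3); neither player gains by switching there.

(s2, t3)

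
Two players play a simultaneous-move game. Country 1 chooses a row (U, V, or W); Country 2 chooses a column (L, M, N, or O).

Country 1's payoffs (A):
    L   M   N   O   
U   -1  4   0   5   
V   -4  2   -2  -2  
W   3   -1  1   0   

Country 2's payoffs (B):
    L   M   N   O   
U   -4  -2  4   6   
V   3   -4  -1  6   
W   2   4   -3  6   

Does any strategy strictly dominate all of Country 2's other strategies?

O

Check whether one of Country 2's strategies beats all alternatives regardless of what the opponent does.
O strictly dominates: vs U: 6 > each of {-4, -2, 4}; vs V: 6 > each of {3, -4, -1}; vs W: 6 > each of {2, 4, -3}.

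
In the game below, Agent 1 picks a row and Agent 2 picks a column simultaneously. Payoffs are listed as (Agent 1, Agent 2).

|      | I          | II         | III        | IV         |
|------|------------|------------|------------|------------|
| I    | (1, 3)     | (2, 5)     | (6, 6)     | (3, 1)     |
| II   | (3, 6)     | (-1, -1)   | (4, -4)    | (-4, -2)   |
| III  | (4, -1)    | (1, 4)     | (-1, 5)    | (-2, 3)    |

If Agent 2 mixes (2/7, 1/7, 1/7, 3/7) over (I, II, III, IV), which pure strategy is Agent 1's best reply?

Compute Agent 1's expected payoff from each pure strategy against the given mix.
I: (2/7)·1 + (1/7)·2 + (1/7)·6 + (3/7)·3 = 19/7
II: (2/7)·3 + (1/7)·(-1) + (1/7)·4 + (3/7)·(-4) = -3/7
III: (2/7)·4 + (1/7)·1 + (1/7)·(-1) + (3/7)·(-2) = 2/7
Highest expected payoff is 19/7, from I.

I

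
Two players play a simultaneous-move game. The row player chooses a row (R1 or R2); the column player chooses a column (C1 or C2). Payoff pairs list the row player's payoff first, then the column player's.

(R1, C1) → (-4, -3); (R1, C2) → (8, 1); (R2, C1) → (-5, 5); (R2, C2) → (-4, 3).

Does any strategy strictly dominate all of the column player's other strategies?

None

Check whether one of the column player's strategies beats all alternatives regardless of what the opponent does.
C1 is not dominant: against R1, C2 gives 1 > -3.
C2 is not dominant: against R2, C1 gives 5 > 3.
No single strategy is best against every opponent action.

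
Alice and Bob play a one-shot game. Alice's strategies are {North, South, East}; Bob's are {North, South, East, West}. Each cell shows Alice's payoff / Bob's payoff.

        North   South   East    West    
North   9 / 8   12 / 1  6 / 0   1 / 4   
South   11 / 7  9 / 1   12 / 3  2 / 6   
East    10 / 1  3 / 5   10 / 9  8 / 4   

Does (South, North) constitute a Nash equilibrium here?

Yes

Holding Bob at North: Alice gets 11 from South, versus 9 from North, 10 from East. No profitable deviation for Alice.
Holding Alice at South: Bob gets 7 from North, versus 1 from South, 3 from East, 6 from West. No profitable deviation for Bob either.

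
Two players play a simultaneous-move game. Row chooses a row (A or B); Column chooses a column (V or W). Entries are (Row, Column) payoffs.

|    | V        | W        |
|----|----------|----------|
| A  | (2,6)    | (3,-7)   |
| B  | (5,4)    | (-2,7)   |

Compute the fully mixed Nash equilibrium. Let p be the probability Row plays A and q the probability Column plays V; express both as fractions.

Each player's mixing probability is pinned down by making the *other* player indifferent.
Column indifferent between V and W: p·6 + (1−p)·4 = p·(-7) + (1−p)·7 ⟹ 4 + 2p = 7 + (-14)p ⟹ p = 3/16.
Row indifferent between A and B: q·2 + (1−q)·3 = q·5 + (1−q)·(-2) ⟹ 3 + (-1)q = (-2) + 7q ⟹ q = 5/8.

p = 3/16, q = 5/8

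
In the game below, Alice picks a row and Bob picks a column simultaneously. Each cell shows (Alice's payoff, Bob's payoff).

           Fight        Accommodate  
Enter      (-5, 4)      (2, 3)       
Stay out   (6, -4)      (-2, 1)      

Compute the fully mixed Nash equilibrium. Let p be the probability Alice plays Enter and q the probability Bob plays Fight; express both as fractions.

Each player's mixing probability is pinned down by making the *other* player indifferent.
Bob indifferent between Fight and Accommodate: p·4 + (1−p)·(-4) = p·3 + (1−p)·1 ⟹ (-4) + 8p = 1 + 2p ⟹ p = 5/6.
Alice indifferent between Enter and Stay out: q·(-5) + (1−q)·2 = q·6 + (1−q)·(-2) ⟹ 2 + (-7)q = (-2) + 8q ⟹ q = 4/15.

p = 5/6, q = 4/15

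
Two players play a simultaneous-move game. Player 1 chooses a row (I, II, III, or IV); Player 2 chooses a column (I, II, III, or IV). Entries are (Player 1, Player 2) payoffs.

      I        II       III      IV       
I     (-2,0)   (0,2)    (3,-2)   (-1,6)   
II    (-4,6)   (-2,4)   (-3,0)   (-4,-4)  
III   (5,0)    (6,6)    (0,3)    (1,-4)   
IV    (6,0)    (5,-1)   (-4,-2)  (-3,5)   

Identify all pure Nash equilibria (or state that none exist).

Find each player's best response to every opponent strategy; NE are the intersections.
Player 1's best responses — vs I: IV (payoff 6); vs II: III (payoff 6); vs III: I (payoff 3); vs IV: III (payoff 1).
Player 2's best responses — vs I: IV (payoff 6); vs II: I (payoff 6); vs III: II (payoff 6); vs IV: IV (payoff 5).
The only mutual best response is (III, II); neither player gains by switching there.

(III, II)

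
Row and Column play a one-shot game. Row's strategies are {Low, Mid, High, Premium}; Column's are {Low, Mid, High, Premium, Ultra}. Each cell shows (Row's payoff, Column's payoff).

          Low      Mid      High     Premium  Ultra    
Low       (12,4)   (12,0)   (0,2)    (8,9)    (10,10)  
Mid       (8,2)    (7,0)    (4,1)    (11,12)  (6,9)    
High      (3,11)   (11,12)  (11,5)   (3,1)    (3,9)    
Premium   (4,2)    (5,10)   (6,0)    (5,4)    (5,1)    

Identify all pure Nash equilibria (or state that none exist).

A profile is a Nash equilibrium when each player is best-responding to the other.
Row's best responses — vs Low: Low (payoff 12); vs Mid: Low (payoff 12); vs High: High (payoff 11); vs Premium: Mid (payoff 11); vs Ultra: Low (payoff 10).
Column's best responses — vs Low: Ultra (payoff 10); vs Mid: Premium (payoff 12); vs High: Mid (payoff 12); vs Premium: Mid (payoff 10).
Mutual best responses occur at (Low, Ultra) and (Mid, Premium); at each, neither player gains by switching.

(Low, Ultra) and (Mid, Premium)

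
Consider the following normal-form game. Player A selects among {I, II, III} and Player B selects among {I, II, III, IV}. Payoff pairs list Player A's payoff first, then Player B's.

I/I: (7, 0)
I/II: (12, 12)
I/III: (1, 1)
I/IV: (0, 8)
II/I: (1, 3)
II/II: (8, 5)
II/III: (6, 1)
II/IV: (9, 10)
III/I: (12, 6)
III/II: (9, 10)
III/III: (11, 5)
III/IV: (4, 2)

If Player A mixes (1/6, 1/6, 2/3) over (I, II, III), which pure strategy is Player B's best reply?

Compute Player B's expected payoff from each pure strategy against the given mix.
I: (1/6)·0 + (1/6)·3 + (2/3)·6 = 9/2
II: (1/6)·12 + (1/6)·5 + (2/3)·10 = 19/2
III: (1/6)·1 + (1/6)·1 + (2/3)·5 = 11/3
IV: (1/6)·8 + (1/6)·10 + (2/3)·2 = 13/3
Highest expected payoff is 19/2, from II.

II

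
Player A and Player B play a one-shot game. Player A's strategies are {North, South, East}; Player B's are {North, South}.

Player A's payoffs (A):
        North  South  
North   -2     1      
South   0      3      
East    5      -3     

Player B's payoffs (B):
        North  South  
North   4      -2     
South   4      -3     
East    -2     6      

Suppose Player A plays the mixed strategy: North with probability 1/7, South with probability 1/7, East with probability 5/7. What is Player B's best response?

Player B's best reply maximizes expected payoff against the mix.
North: (1/7)·4 + (1/7)·4 + (5/7)·(-2) = -2/7
South: (1/7)·(-2) + (1/7)·(-3) + (5/7)·6 = 25/7
Highest expected payoff is 25/7, from South.

South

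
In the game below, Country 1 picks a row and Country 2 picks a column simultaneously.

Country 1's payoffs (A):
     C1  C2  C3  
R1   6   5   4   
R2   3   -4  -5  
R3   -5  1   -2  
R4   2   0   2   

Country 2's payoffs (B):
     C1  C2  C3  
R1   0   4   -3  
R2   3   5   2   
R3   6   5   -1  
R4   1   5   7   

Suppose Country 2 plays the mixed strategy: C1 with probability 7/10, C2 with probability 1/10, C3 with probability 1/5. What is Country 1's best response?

R1

Country 1's best reply maximizes expected payoff against the mix.
R1: (7/10)·6 + (1/10)·5 + (1/5)·4 = 11/2
R2: (7/10)·3 + (1/10)·(-4) + (1/5)·(-5) = 7/10
R3: (7/10)·(-5) + (1/10)·1 + (1/5)·(-2) = -19/5
R4: (7/10)·2 + (1/10)·0 + (1/5)·2 = 9/5
Highest expected payoff is 11/2, from R1.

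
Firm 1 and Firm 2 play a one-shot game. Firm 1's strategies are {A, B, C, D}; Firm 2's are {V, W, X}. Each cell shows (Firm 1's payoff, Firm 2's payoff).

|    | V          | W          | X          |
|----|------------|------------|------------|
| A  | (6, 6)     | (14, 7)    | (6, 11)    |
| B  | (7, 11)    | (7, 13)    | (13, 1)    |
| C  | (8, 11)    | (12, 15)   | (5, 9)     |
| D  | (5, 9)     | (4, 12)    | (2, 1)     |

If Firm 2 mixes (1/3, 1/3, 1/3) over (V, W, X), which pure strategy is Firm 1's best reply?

Firm 1's best reply maximizes expected payoff against the mix.
A: (1/3)·6 + (1/3)·14 + (1/3)·6 = 26/3
B: (1/3)·7 + (1/3)·7 + (1/3)·13 = 9
C: (1/3)·8 + (1/3)·12 + (1/3)·5 = 25/3
D: (1/3)·5 + (1/3)·4 + (1/3)·2 = 11/3
Highest expected payoff is 9, from B.

B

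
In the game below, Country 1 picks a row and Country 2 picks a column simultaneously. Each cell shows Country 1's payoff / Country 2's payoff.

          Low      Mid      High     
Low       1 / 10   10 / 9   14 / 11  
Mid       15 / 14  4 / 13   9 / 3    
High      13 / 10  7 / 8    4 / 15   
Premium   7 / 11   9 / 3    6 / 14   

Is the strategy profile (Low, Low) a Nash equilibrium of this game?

Holding Country 2 at Low: Country 1 gets 1 from Low but could get 15 by switching to Mid. Country 1 has a profitable deviation.

No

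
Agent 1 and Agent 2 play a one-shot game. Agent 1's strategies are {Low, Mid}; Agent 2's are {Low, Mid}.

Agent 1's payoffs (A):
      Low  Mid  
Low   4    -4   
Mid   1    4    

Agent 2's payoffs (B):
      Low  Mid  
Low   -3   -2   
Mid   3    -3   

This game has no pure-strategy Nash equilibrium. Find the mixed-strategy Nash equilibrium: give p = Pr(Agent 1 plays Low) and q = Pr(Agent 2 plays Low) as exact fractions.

Each player's mixing probability is pinned down by making the *other* player indifferent.
Agent 2 indifferent between Low and Mid: p·(-3) + (1−p)·3 = p·(-2) + (1−p)·(-3) ⟹ 3 + (-6)p = (-3) + 1p ⟹ p = 6/7.
Agent 1 indifferent between Low and Mid: q·4 + (1−q)·(-4) = q·1 + (1−q)·4 ⟹ (-4) + 8q = 4 + (-3)q ⟹ q = 8/11.

p = 6/7, q = 8/11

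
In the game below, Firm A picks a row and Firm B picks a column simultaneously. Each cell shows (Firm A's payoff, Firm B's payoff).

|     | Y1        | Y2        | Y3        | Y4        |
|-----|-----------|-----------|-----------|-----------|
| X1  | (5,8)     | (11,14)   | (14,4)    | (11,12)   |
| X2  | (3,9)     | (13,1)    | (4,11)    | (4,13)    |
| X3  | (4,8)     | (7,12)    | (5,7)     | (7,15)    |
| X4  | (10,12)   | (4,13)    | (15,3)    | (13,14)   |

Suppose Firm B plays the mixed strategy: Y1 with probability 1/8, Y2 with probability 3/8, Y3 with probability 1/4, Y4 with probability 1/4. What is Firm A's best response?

Firm A's best reply maximizes expected payoff against the mix.
X1: (1/8)·5 + (3/8)·11 + (1/4)·14 + (1/4)·11 = 11
X2: (1/8)·3 + (3/8)·13 + (1/4)·4 + (1/4)·4 = 29/4
X3: (1/8)·4 + (3/8)·7 + (1/4)·5 + (1/4)·7 = 49/8
X4: (1/8)·10 + (3/8)·4 + (1/4)·15 + (1/4)·13 = 39/4
Highest expected payoff is 11, from X1.

X1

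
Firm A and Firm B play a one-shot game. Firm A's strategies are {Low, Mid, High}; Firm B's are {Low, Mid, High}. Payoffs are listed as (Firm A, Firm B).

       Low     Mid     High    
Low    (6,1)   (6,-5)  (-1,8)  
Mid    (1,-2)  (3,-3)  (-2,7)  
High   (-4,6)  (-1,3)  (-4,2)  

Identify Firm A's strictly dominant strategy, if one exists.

Check whether one of Firm A's strategies beats all alternatives regardless of what the opponent does.
Low strictly dominates: vs Low: 6 > each of {1, -4}; vs Mid: 6 > each of {3, -1}; vs High: -1 > each of {-2, -4}.

Low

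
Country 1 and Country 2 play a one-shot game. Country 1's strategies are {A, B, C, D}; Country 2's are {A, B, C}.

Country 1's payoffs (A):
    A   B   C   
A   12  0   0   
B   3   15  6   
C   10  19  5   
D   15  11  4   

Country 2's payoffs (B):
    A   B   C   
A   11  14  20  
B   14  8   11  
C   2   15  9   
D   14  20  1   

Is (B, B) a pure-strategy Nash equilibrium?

Holding Country 2 at B: Country 1 gets 15 from B but could get 19 by switching to C. Country 1 has a profitable deviation.

No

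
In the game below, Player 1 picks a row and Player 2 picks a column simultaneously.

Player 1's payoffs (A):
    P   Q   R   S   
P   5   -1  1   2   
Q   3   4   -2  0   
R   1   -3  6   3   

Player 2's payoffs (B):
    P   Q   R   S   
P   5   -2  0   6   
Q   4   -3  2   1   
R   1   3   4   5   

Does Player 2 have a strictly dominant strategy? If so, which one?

No strictly dominant strategy

Check whether one of Player 2's strategies beats all alternatives regardless of what the opponent does.
P is not dominant: against P, S gives 6 > 5.
Q is not dominant: against P, P gives 5 > -2.
R is not dominant: against P, P gives 5 > 0.
S is not dominant: against Q, P gives 4 > 1.
No single strategy is best against every opponent action.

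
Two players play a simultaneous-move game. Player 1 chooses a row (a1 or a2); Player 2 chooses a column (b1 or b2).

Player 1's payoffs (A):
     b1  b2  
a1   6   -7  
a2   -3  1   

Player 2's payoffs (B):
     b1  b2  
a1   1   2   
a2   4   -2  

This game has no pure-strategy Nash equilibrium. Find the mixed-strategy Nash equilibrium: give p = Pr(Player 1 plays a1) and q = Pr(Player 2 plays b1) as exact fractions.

In a mixed NE each player is indifferent between their pure strategies, so the opponent's mix sets the indifference.
Player 2 indifferent between b1 and b2: p·1 + (1−p)·4 = p·2 + (1−p)·(-2) ⟹ 4 + (-3)p = (-2) + 4p ⟹ p = 6/7.
Player 1 indifferent between a1 and a2: q·6 + (1−q)·(-7) = q·(-3) + (1−q)·1 ⟹ (-7) + 13q = 1 + (-4)q ⟹ q = 8/17.

p = 6/7, q = 8/17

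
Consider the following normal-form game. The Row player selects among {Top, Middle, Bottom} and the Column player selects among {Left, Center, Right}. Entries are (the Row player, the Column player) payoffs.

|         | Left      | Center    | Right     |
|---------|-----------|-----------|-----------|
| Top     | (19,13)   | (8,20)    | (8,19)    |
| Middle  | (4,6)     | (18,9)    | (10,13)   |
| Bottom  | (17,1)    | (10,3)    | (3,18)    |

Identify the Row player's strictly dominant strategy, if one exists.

None

Check whether one of the Row player's strategies beats all alternatives regardless of what the opponent does.
Top is not dominant: against Center, Middle gives 18 > 8.
Middle is not dominant: against Left, Top gives 19 > 4.
Bottom is not dominant: against Left, Top gives 19 > 17.
No single strategy is best against every opponent action.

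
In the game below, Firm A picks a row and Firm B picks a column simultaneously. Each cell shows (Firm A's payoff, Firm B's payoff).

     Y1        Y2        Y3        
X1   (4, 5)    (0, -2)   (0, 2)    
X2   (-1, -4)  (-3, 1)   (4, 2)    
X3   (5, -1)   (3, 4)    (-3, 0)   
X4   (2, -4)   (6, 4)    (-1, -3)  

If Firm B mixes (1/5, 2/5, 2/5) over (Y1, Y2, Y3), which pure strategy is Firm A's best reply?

X4

Compute Firm A's expected payoff from each pure strategy against the given mix.
X1: (1/5)·4 + (2/5)·0 + (2/5)·0 = 4/5
X2: (1/5)·(-1) + (2/5)·(-3) + (2/5)·4 = 1/5
X3: (1/5)·5 + (2/5)·3 + (2/5)·(-3) = 1
X4: (1/5)·2 + (2/5)·6 + (2/5)·(-1) = 12/5
Highest expected payoff is 12/5, from X4.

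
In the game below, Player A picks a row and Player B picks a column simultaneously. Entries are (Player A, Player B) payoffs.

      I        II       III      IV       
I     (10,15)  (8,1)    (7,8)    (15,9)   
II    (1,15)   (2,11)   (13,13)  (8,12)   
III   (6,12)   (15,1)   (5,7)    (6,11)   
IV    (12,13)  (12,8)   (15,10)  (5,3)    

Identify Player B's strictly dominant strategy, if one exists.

Check whether one of Player B's strategies beats all alternatives regardless of what the opponent does.
I strictly dominates: vs I: 15 > each of {1, 8, 9}; vs II: 15 > each of {11, 13, 12}; vs III: 12 > each of {1, 7, 11}; vs IV: 13 > each of {8, 10, 3}.

I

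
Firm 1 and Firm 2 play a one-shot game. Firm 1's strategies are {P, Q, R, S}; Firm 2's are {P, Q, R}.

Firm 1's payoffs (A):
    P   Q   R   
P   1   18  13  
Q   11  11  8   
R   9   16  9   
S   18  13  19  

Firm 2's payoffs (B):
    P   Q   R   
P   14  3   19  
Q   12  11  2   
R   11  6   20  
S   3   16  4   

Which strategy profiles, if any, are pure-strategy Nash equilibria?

Check mutual best responses: a cell is a NE iff neither player can gain by unilaterally deviating.
Firm 1's best responses — vs P: S (payoff 18); vs Q: P (payoff 18); vs R: S (payoff 19).
Firm 2's best responses — vs P: R (payoff 19); vs Q: P (payoff 12); vs R: R (payoff 20); vs S: Q (payoff 16).
No cell has both players best-responding. For instance, Firm 1's best reply to Q is P, but against P Firm 2 prefers R over Q.

No pure-strategy Nash equilibrium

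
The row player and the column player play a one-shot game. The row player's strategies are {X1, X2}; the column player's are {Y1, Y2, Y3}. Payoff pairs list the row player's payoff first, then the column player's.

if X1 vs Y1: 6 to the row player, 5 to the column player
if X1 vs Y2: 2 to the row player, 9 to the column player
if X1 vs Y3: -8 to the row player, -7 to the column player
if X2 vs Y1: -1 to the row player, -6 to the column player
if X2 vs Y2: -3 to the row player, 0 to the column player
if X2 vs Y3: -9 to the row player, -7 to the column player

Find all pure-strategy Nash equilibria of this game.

A profile is a Nash equilibrium when each player is best-responding to the other.
The row player's best responses — vs Y1: X1 (payoff 6); vs Y2: X1 (payoff 2); vs Y3: X1 (payoff -8).
The column player's best responses — vs X1: Y2 (payoff 9); vs X2: Y2 (payoff 0).
The only mutual best response is (X1, Y2); neither player gains by switching there.

(X1, Y2)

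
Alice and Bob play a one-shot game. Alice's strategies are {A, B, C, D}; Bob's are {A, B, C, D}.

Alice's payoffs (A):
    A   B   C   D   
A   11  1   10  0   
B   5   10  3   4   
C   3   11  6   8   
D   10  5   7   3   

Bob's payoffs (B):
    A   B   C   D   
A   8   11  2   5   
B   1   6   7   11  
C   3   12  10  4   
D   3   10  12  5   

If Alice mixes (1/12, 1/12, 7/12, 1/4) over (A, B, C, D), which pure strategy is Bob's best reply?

B

Bob's best reply maximizes expected payoff against the mix.
A: (1/12)·8 + (1/12)·1 + (7/12)·3 + (1/4)·3 = 13/4
B: (1/12)·11 + (1/12)·6 + (7/12)·12 + (1/4)·10 = 131/12
C: (1/12)·2 + (1/12)·7 + (7/12)·10 + (1/4)·12 = 115/12
D: (1/12)·5 + (1/12)·11 + (7/12)·4 + (1/4)·5 = 59/12
Highest expected payoff is 131/12, from B.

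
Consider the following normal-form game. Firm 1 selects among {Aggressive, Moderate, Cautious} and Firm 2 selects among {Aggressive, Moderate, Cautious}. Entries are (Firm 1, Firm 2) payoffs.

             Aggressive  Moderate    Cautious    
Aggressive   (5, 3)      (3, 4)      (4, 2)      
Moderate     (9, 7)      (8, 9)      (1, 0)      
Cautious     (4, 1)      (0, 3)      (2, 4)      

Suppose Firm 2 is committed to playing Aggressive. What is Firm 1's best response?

With Firm 2 fixed at Aggressive, Firm 1's payoffs are: Aggressive → 5, Moderate → 9, Cautious → 4.
The maximum is 9, achieved by Moderate.

Moderate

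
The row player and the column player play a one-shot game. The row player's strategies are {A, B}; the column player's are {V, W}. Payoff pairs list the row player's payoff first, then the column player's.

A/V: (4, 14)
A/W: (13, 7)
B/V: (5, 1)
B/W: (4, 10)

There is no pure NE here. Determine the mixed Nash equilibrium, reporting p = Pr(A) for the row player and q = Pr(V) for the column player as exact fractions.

Each player's mixing probability is pinned down by making the *other* player indifferent.
The column player indifferent between V and W: p·14 + (1−p)·1 = p·7 + (1−p)·10 ⟹ 1 + 13p = 10 + (-3)p ⟹ p = 9/16.
The row player indifferent between A and B: q·4 + (1−q)·13 = q·5 + (1−q)·4 ⟹ 13 + (-9)q = 4 + 1q ⟹ q = 9/10.

p = 9/16, q = 9/10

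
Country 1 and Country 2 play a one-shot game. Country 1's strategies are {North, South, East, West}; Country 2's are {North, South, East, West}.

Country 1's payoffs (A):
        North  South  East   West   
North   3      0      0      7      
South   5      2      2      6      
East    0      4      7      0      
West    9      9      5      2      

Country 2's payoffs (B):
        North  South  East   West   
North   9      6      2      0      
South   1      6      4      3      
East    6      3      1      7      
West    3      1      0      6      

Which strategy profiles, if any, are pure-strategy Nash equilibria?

There is no pure-strategy Nash equilibrium

Check mutual best responses: a cell is a NE iff neither player can gain by unilaterally deviating.
Country 1's best responses — vs North: West (payoff 9); vs South: West (payoff 9); vs East: East (payoff 7); vs West: North (payoff 7).
Country 2's best responses — vs North: North (payoff 9); vs South: South (payoff 6); vs East: West (payoff 7); vs West: West (payoff 6).
No cell has both players best-responding. For instance, Country 1's best reply to South is West, but against West Country 2 prefers West over South.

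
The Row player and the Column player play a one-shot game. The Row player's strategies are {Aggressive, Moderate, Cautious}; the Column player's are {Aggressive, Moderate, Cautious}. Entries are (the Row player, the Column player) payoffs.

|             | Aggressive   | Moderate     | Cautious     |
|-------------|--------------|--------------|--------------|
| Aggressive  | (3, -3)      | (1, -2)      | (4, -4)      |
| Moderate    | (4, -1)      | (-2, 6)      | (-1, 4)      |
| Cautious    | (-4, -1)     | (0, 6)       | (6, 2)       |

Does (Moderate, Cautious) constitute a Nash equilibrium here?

Holding the Column player at Cautious: the Row player gets -1 from Moderate but could get 6 by switching to Cautious. The Row player has a profitable deviation.

No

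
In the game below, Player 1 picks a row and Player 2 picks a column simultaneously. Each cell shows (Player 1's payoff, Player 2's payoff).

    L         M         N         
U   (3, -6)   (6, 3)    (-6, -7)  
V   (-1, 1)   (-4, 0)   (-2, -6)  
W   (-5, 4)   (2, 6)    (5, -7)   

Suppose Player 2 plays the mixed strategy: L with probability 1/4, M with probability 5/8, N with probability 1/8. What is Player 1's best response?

Player 1's best reply maximizes expected payoff against the mix.
U: (1/4)·3 + (5/8)·6 + (1/8)·(-6) = 15/4
V: (1/4)·(-1) + (5/8)·(-4) + (1/8)·(-2) = -3
W: (1/4)·(-5) + (5/8)·2 + (1/8)·5 = 5/8
Highest expected payoff is 15/4, from U.

U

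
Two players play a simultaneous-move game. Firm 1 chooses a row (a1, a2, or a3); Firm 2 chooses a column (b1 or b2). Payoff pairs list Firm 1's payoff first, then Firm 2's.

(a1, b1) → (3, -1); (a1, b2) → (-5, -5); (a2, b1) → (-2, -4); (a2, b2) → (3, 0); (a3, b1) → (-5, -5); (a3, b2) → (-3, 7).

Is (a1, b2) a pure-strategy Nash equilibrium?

No

Holding Firm 2 at b2: Firm 1 gets -5 from a1 but could get 3 by switching to a2. Firm 1 has a profitable deviation.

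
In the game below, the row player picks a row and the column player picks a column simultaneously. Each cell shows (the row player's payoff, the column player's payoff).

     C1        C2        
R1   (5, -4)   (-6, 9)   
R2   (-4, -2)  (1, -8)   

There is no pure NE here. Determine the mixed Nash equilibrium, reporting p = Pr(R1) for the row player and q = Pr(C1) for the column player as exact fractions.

In a mixed NE each player is indifferent between their pure strategies, so the opponent's mix sets the indifference.
The column player indifferent between C1 and C2: p·(-4) + (1−p)·(-2) = p·9 + (1−p)·(-8) ⟹ (-2) + (-2)p = (-8) + 17p ⟹ p = 6/19.
The row player indifferent between R1 and R2: q·5 + (1−q)·(-6) = q·(-4) + (1−q)·1 ⟹ (-6) + 11q = 1 + (-5)q ⟹ q = 7/16.

p = 6/19, q = 7/16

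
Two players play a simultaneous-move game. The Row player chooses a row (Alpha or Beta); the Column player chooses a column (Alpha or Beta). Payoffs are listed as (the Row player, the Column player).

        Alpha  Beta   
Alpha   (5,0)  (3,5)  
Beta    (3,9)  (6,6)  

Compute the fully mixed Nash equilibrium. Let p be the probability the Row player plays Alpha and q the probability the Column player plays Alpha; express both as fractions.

p = 3/8, q = 3/5

Each player's mixing probability is pinned down by making the *other* player indifferent.
The Column player indifferent between Alpha and Beta: p·0 + (1−p)·9 = p·5 + (1−p)·6 ⟹ 9 + (-9)p = 6 + (-1)p ⟹ p = 3/8.
The Row player indifferent between Alpha and Beta: q·5 + (1−q)·3 = q·3 + (1−q)·6 ⟹ 3 + 2q = 6 + (-3)q ⟹ q = 3/5.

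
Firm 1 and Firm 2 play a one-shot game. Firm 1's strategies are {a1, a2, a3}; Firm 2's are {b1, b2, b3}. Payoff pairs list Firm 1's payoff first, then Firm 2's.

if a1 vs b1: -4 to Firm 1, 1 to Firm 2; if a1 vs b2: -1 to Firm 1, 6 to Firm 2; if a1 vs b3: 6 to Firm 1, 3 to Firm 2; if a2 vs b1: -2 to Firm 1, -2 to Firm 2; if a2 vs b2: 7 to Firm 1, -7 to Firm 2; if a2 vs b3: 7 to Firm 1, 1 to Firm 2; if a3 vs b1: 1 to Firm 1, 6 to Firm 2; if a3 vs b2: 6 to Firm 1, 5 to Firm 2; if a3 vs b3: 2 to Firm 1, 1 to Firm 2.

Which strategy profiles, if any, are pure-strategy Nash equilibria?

(a2, b3) and (a3, b1)

A profile is a Nash equilibrium when each player is best-responding to the other.
Firm 1's best responses — vs b1: a3 (payoff 1); vs b2: a2 (payoff 7); vs b3: a2 (payoff 7).
Firm 2's best responses — vs a1: b2 (payoff 6); vs a2: b3 (payoff 1); vs a3: b1 (payoff 6).
Mutual best responses occur at (a2, b3) and (a3, b1); at each, neither player gains by switching.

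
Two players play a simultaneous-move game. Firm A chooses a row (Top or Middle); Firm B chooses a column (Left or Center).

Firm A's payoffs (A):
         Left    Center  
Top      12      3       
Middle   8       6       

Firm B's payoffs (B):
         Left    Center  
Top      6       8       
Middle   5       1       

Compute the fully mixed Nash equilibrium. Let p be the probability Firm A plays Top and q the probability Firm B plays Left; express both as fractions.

In a mixed NE each player is indifferent between their pure strategies, so the opponent's mix sets the indifference.
Firm B indifferent between Left and Center: p·6 + (1−p)·5 = p·8 + (1−p)·1 ⟹ 5 + 1p = 1 + 7p ⟹ p = 2/3.
Firm A indifferent between Top and Middle: q·12 + (1−q)·3 = q·8 + (1−q)·6 ⟹ 3 + 9q = 6 + 2q ⟹ q = 3/7.

p = 2/3, q = 3/7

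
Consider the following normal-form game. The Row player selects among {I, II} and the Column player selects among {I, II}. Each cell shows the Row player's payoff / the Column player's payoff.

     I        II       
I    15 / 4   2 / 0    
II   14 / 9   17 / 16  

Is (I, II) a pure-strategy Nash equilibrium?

No

Holding the Column player at II: the Row player gets 2 from I but could get 17 by switching to II. The Row player has a profitable deviation.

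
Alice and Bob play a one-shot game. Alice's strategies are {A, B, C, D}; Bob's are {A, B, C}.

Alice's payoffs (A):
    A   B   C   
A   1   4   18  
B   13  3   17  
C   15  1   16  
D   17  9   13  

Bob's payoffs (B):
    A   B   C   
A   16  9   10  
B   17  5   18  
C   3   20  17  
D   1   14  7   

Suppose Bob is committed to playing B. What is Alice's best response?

D

With Bob fixed at B, Alice's payoffs are: A → 4, B → 3, C → 1, D → 9.
The maximum is 9, achieved by D.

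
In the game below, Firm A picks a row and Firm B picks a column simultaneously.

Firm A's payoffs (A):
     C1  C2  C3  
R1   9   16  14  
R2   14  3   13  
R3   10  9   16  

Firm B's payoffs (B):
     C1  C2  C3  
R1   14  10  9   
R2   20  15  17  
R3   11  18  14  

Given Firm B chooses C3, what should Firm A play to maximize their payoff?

R3

With Firm B fixed at C3, Firm A's payoffs are: R1 → 14, R2 → 13, R3 → 16.
The maximum is 16, achieved by R3.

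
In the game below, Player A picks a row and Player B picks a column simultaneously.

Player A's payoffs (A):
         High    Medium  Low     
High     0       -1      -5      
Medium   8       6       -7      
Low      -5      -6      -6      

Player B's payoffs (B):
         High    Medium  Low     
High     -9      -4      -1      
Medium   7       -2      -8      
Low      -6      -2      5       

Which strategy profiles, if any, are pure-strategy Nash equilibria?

Check mutual best responses: a cell is a NE iff neither player can gain by unilaterally deviating.
Player A's best responses — vs High: Medium (payoff 8); vs Medium: Medium (payoff 6); vs Low: High (payoff -5).
Player B's best responses — vs High: Low (payoff -1); vs Medium: High (payoff 7); vs Low: Low (payoff 5).
Mutual best responses occur at (High, Low) and (Medium, High); at each, neither player gains by switching.

(High, Low) and (Medium, High)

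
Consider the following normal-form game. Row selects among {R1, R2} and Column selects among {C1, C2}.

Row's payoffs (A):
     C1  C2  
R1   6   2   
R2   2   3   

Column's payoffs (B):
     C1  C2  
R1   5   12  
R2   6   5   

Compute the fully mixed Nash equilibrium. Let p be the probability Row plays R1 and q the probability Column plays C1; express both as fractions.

p = 1/8, q = 1/5

In a mixed NE each player is indifferent between their pure strategies, so the opponent's mix sets the indifference.
Column indifferent between C1 and C2: p·5 + (1−p)·6 = p·12 + (1−p)·5 ⟹ 6 + (-1)p = 5 + 7p ⟹ p = 1/8.
Row indifferent between R1 and R2: q·6 + (1−q)·2 = q·2 + (1−q)·3 ⟹ 2 + 4q = 3 + (-1)q ⟹ q = 1/5.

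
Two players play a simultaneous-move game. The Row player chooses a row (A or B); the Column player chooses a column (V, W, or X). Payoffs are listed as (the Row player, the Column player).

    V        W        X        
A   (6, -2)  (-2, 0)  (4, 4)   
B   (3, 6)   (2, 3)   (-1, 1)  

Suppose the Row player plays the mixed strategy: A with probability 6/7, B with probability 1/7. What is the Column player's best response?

The Column player's best reply maximizes expected payoff against the mix.
V: (6/7)·(-2) + (1/7)·6 = -6/7
W: (6/7)·0 + (1/7)·3 = 3/7
X: (6/7)·4 + (1/7)·1 = 25/7
Highest expected payoff is 25/7, from X.

X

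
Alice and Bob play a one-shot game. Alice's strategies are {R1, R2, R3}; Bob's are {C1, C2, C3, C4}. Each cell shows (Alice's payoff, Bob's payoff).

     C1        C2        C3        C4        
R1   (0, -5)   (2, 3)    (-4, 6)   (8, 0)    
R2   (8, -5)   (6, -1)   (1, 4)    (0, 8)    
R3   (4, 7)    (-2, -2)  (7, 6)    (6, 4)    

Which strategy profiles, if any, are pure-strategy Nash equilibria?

No pure-strategy Nash equilibrium

Find each player's best response to every opponent strategy; NE are the intersections.
Alice's best responses — vs C1: R2 (payoff 8); vs C2: R2 (payoff 6); vs C3: R3 (payoff 7); vs C4: R1 (payoff 8).
Bob's best responses — vs R1: C3 (payoff 6); vs R2: C4 (payoff 8); vs R3: C1 (payoff 7).
No cell has both players best-responding. For instance, Alice's best reply to C2 is R2, but against R2 Bob prefers C4 over C2.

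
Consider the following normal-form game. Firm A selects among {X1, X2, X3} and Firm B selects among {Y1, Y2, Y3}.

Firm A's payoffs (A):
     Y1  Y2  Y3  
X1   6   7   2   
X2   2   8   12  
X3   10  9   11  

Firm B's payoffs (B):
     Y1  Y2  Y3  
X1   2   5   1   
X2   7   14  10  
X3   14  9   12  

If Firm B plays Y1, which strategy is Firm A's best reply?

With Firm B fixed at Y1, Firm A's payoffs are: X1 → 6, X2 → 2, X3 → 10.
The maximum is 10, achieved by X3.

X3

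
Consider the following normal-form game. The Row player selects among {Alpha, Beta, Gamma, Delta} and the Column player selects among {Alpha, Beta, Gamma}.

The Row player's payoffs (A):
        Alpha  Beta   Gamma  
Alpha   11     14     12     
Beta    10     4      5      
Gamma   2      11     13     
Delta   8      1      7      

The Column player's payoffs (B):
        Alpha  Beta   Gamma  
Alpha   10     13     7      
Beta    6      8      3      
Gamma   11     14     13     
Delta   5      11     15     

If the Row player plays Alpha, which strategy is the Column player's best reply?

With the Row player fixed at Alpha, the Column player's payoffs are: Alpha → 10, Beta → 13, Gamma → 7.
The maximum is 13, achieved by Beta.

Beta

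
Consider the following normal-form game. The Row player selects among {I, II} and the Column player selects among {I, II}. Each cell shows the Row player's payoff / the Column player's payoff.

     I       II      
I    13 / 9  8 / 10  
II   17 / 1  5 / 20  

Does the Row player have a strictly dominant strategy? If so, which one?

No strictly dominant strategy

Check whether one of the Row player's strategies beats all alternatives regardless of what the opponent does.
I is not dominant: against I, II gives 17 > 13.
II is not dominant: against II, I gives 8 > 5.
No single strategy is best against every opponent action.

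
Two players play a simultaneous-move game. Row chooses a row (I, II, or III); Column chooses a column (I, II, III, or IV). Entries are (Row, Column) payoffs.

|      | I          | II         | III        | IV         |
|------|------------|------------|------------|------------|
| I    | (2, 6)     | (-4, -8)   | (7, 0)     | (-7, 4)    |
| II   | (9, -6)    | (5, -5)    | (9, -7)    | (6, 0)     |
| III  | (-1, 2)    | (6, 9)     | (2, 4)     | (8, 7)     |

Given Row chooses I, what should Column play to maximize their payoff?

I

With Row fixed at I, Column's payoffs are: I → 6, II → -8, III → 0, IV → 4.
The maximum is 6, achieved by I.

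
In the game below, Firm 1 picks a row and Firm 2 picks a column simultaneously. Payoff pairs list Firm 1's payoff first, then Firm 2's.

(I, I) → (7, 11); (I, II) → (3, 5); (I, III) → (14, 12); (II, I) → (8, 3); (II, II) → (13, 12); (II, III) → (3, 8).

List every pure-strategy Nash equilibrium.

(I, III) and (II, II)

Find each player's best response to every opponent strategy; NE are the intersections.
Firm 1's best responses — vs I: II (payoff 8); vs II: II (payoff 13); vs III: I (payoff 14).
Firm 2's best responses — vs I: III (payoff 12); vs II: II (payoff 12).
Mutual best responses occur at (I, III) and (II, II); at each, neither player gains by switching.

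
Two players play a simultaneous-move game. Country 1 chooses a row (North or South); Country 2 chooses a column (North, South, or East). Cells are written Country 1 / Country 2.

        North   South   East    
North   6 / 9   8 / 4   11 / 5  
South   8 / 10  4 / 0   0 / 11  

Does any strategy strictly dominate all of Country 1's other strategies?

None

Check whether one of Country 1's strategies beats all alternatives regardless of what the opponent does.
North is not dominant: against North, South gives 8 > 6.
South is not dominant: against South, North gives 8 > 4.
No single strategy is best against every opponent action.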